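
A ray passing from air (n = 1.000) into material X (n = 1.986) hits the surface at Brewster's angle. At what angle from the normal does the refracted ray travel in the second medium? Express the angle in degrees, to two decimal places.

tan θ_B = n₂/n₁ = 1.986/1.000 = 1.9860, so θ_B = 63.27°.
At Brewster's angle the reflected and refracted rays are perpendicular, so θ_t = 90° − θ_B = 90° − 63.27° = 26.73°.

θ_t ≈ 26.73°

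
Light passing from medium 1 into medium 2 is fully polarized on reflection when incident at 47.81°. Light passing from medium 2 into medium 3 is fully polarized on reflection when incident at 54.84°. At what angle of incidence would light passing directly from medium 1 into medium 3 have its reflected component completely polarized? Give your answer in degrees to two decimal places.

θ_B ≈ 57.44°

tan θ_B(1→2) = n₂/n₁ = tan 47.81° = 1.1032.
tan θ_B(2→3) = n₃/n₂ = tan 54.84° = 1.4197.
So n₃/n₁ = (n₂/n₁)(n₃/n₂) = 1.1032 × 1.4197 = 1.5663.
θ_B(1→3) = arctan(1.5663) = 57.44°.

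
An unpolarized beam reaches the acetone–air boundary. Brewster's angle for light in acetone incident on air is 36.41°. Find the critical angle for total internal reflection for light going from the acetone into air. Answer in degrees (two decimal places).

θ_c ≈ 47.52°

n₂/n₁ = tan 36.41° = 0.7375; the critical angle satisfies sin θ_c = n₂/n₁.
θ_c = arcsin(0.7375) = 47.52°.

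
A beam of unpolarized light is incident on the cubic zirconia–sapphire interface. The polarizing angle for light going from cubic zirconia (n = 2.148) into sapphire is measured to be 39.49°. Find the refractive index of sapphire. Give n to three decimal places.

Full polarization of the reflected beam means tan θ_B = n₂/n₁, where n₁ is the incident medium (cubic zirconia).
n₂ = n₁ tan θ_B = 2.148 × tan 39.49° = 1.770.

n ≈ 1.770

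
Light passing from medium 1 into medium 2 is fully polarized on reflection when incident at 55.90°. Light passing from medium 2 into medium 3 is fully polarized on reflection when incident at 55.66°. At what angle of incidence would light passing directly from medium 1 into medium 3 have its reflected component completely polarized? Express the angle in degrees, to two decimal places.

θ_B ≈ 65.18°

tan θ_B(1→2) = n₂/n₁ = tan 55.90° = 1.4770.
tan θ_B(2→3) = n₃/n₂ = tan 55.66° = 1.4637.
n₃/n₁ = 2.1619. Then tan θ_B(1→3) = n₃/n₁, so θ_B(1→3) = arctan(2.1619) = 65.18°.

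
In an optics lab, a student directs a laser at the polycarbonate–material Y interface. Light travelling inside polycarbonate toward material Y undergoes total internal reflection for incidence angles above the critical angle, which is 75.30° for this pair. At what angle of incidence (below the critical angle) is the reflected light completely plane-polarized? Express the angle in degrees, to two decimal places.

θ_B ≈ 44.05°

At the critical angle sin θ_c = n₂/n₁, giving n₂/n₁ = sin 75.30° = 0.9673.
Then tan θ_B = n₂/n₁ = 0.9673, so θ_B = arctan 0.9673 = 44.05°.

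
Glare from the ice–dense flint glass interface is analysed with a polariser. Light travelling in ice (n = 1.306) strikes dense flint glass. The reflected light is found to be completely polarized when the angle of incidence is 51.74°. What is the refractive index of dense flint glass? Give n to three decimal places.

Full polarization of the reflected beam means tan θ_B = n₂/n₁, where n₁ is the incident medium (ice).
n₂ = n₁ tan θ_B = 1.306 × tan 51.74° = 1.656.

n ≈ 1.656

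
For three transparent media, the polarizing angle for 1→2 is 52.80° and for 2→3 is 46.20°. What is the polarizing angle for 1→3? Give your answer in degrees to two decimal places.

Each Brewster angle gives a ratio: n₂/n₁ = tan 52.80° = 1.3175, n₃/n₂ = tan 46.20° = 1.0428.
So n₃/n₁ = (n₂/n₁)(n₃/n₂) = 1.3175 × 1.0428 = 1.3738.
θ_B(1→3) = arctan(1.3738) = 53.95°.

θ_B ≈ 53.95°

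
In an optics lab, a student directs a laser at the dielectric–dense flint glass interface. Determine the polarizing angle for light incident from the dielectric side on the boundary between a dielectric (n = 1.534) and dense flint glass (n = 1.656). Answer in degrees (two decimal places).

θ_B ≈ 47.19°

Here n₂/n₁ = 1.656/1.534 = 1.0795, and Brewster's law gives tan θ_B = n₂/n₁. Taking the arctangent, θ_B = 47.19°.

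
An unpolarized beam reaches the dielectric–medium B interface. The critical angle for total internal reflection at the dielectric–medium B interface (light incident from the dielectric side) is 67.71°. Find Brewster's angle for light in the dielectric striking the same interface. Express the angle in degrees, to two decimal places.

θ_B ≈ 42.78°

At the critical angle sin θ_c = n₂/n₁, giving n₂/n₁ = sin 67.71° = 0.9253.
Then tan θ_B = n₂/n₁ = 0.9253, so θ_B = arctan 0.9253 = 42.78°.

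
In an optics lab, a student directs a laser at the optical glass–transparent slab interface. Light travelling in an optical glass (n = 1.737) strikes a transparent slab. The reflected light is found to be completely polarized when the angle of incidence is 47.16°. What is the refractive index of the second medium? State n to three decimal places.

n ≈ 1.873

At the polarizing angle, tan θ_B = n₂/n₁ with n₁ on the incident side (an optical glass) and n₂ on the transmitted side (a transparent slab).
n₂ = n₁ tan θ_B = 1.737 × tan 47.16° = 1.873.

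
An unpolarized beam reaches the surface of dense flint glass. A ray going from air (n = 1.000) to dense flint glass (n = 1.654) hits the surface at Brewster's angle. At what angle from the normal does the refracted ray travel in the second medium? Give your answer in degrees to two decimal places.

First find Brewster's angle: tan θ_B = 1.654/1.000 = 1.6540, giving θ_B = 58.84°.
Since θ_B + θ_t = 90° at Brewster incidence, θ_t = 90° − 58.84° = 31.16°.

θ_t ≈ 31.16°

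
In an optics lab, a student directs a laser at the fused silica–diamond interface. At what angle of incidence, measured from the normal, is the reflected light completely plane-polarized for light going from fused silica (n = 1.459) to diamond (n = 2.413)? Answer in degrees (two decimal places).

θ_B ≈ 58.84°

Brewster's condition: tan θ_B = n₂/n₁ = 2.413/1.459 = 1.6539.
So θ_B = arctan 1.6539 = 58.84°.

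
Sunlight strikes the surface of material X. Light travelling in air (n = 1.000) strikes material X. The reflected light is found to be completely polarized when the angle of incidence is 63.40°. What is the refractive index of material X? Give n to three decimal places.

Full polarization of the reflected beam means tan θ_B = n₂/n₁, where n₁ is the incident medium (air).
n₂ = n₁ tan θ_B = 1.000 × tan 63.40° = 1.997.

n ≈ 1.997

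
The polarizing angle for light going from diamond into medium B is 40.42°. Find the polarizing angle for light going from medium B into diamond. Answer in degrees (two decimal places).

Reversing the direction swaps n₁ and n₂, so tan θ_B' = 1/tan θ_B and θ_B' = 90° − θ_B.
Hence θ_B' = 90° − 40.42° = 49.58°.

θ_B' ≈ 49.58°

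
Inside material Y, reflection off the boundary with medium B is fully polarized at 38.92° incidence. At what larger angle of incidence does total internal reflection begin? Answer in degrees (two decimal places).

From Brewster, n₂/n₁ = tan θ_B = tan 38.92° = 0.8075.
Then sin θ_c = n₂/n₁ = 0.8075, so θ_c = arcsin 0.8075 = 53.85°.

θ_c ≈ 53.85°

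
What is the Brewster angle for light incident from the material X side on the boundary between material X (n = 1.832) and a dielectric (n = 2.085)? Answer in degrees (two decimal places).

Here n₂/n₁ = 2.085/1.832 = 1.1381, and Brewster's law gives tan θ_B = n₂/n₁.
So θ_B = arctan 1.1381 = 48.70°.

θ_B ≈ 48.70°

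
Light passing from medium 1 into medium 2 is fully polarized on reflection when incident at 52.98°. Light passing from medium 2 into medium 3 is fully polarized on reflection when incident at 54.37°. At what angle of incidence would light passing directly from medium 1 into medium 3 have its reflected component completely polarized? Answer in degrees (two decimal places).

n₂/n₁ = tan 52.98° = 1.3261 and n₃/n₂ = tan 54.37° = 1.3952.
So n₃/n₁ = (n₂/n₁)(n₃/n₂) = 1.3261 × 1.3952 = 1.8502.
θ_B(1→3) = arctan(1.8502) = 61.61°.

θ_B ≈ 61.61°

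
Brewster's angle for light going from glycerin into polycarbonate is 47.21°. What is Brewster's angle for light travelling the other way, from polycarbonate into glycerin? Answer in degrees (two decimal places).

θ_B' ≈ 42.79°

The two Brewster angles are complementary: θ_B' = 90° − θ_B = 90° − 47.21° = 42.79°.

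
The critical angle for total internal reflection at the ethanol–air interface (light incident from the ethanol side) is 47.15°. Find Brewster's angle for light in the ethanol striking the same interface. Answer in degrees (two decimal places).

sin θ_c = n₂/n₁, so n₂/n₁ = sin 47.15° = 0.7331.
Brewster: tan θ_B = n₂/n₁ = 0.7331.
θ_B = arctan(0.7331) = 36.25°.

θ_B ≈ 36.25°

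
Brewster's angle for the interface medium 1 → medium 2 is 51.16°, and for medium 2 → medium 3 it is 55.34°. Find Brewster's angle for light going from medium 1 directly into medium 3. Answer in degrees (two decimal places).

n₂/n₁ = tan 51.16° = 1.2420 and n₃/n₂ = tan 55.34° = 1.4463.
So n₃/n₁ = (n₂/n₁)(n₃/n₂) = 1.2420 × 1.4463 = 1.7963.
θ_B(1→3) = arctan(1.7963) = 60.90°.

θ_B ≈ 60.90°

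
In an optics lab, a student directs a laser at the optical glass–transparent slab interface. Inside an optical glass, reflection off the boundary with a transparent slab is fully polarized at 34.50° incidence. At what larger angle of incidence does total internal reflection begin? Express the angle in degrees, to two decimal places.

θ_c ≈ 43.42°

tan θ_B = n₂/n₁ = tan 34.50° = 0.6873.
Total internal reflection: sin θ_c = n₂/n₁ = 0.6873.
θ_c = arcsin(0.6873) = 43.42°.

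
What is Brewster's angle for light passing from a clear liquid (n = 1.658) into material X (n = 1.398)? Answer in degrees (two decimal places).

θ_B ≈ 40.14°

At Brewster's angle the reflected and refracted rays are perpendicular, which with Snell's law gives tan θ_B = n₂/n₁.
Brewster's condition: tan θ_B = n₂/n₁ = 1.398/1.658 = 0.8432. Taking the arctangent, θ_B = 40.14°.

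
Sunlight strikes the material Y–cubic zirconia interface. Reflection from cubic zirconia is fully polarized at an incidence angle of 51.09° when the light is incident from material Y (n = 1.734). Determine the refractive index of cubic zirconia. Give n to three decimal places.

n ≈ 2.148

Brewster's law: tan θ_B = n₂/n₁ (light incident in material Y, refracted into cubic zirconia).
n₂ = n₁ tan θ_B = 1.734 × tan 51.09° = 2.148.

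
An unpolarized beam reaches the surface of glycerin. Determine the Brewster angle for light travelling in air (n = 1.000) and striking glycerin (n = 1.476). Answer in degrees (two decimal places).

θ_B ≈ 55.88°

tan θ_B = n₂/n₁ = 1.476/1.000 = 1.4760.
θ_B = arctan(1.4760) = 55.88°.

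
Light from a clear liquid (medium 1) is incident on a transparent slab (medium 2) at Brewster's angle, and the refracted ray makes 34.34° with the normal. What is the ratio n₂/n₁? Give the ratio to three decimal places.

n₂/n₁ ≈ 1.464

θ_B + θ_t = 90°, so θ_B = 90° − 34.34° = 55.66°.
Then n₂/n₁ = tan θ_B = tan 55.66° = 1.464.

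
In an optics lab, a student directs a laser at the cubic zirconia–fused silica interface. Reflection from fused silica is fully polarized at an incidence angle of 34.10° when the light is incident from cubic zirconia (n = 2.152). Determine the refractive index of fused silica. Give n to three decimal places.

At the polarizing angle, tan θ_B = n₂/n₁ with n₁ on the incident side (cubic zirconia) and n₂ on the transmitted side (fused silica).
n₂ = n₁ tan θ_B = 2.152 × tan 34.10° = 1.457.

n ≈ 1.457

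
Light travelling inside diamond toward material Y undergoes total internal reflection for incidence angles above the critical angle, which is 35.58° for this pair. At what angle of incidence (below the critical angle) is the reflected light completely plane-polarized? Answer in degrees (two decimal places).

θ_B ≈ 30.19°

sin θ_c = n₂/n₁, so n₂/n₁ = sin 35.58° = 0.5818.
Brewster: tan θ_B = n₂/n₁ = 0.5818.
θ_B = arctan(0.5818) = 30.19°.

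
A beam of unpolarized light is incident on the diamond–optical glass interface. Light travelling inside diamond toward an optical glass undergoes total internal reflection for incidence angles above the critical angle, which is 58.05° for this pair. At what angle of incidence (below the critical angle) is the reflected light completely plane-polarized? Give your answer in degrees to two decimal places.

θ_B ≈ 40.31°

n₂/n₁ = sin θ_c = sin 58.05° = 0.8485.
tan θ_B equals the same ratio, so θ_B = arctan(0.8485) = 40.31°.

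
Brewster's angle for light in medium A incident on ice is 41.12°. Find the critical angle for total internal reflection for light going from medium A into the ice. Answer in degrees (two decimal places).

θ_c ≈ 60.81°

n₂/n₁ = tan 41.12° = 0.8730; the critical angle satisfies sin θ_c = n₂/n₁.
θ_c = arcsin(0.8730) = 60.81°.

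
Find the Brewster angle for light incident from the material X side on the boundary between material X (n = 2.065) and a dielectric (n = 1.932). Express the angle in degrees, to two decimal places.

θ_B ≈ 43.09°

tan θ_B = n₂/n₁ = 1.932/2.065 = 0.9356.
So θ_B = arctan 0.9356 = 43.09°.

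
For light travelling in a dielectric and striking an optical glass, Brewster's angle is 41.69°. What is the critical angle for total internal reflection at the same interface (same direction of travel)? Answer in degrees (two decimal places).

θ_c ≈ 62.96°

tan θ_B = n₂/n₁ = tan 41.69° = 0.8907.
Total internal reflection: sin θ_c = n₂/n₁ = 0.8907.
θ_c = arcsin(0.8907) = 62.96°.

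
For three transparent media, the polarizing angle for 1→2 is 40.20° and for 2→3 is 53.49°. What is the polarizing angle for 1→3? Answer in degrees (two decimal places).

Each Brewster angle gives a ratio: n₂/n₁ = tan 40.20° = 0.8451, n₃/n₂ = tan 53.49° = 1.3509.
Multiplying, n₃/n₁ = 0.8451 × 1.3509 = 1.1416, and θ_B(1→3) = arctan 1.1416 = 48.78°.

θ_B ≈ 48.78°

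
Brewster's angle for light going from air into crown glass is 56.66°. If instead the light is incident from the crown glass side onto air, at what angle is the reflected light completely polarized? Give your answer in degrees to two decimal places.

Reversing the direction swaps n₁ and n₂, so tan θ_B' = 1/tan θ_B and θ_B' = 90° − θ_B.
Hence θ_B' = 90° − 56.66° = 33.34°.

θ_B' ≈ 33.34°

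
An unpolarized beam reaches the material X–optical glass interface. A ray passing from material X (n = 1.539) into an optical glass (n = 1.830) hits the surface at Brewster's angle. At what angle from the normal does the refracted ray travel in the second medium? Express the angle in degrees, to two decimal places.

θ_B = arctan(n₂/n₁) = arctan(1.830/1.539) = 49.94°.
At Brewster's angle the reflected and refracted rays are perpendicular, so θ_t = 90° − θ_B = 90° − 49.94° = 40.06°.

θ_t ≈ 40.06°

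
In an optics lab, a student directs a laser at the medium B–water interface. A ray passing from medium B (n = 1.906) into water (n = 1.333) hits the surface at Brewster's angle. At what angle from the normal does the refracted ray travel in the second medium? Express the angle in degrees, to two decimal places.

First find Brewster's angle: tan θ_B = 1.333/1.906 = 0.6994, giving θ_B = 34.97°.
The refracted ray is perpendicular to the reflected ray, so θ_t = 90° − θ_B = 55.03°.

θ_t ≈ 55.03°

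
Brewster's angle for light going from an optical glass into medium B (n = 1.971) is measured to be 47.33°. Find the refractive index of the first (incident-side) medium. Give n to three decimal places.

At Brewster's angle, tan θ_B = n₂/n₁ with n₁ on the incident side (an optical glass) and n₂ on the transmitted side (medium B).
n₁ = n₂ / tan θ_B = 1.971 / tan 47.33° = 1.817.

n ≈ 1.817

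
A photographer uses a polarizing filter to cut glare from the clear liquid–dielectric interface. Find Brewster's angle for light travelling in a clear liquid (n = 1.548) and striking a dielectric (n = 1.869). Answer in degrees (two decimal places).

θ_B ≈ 50.37°

Brewster's condition: tan θ_B = n₂/n₁ = 1.869/1.548 = 1.2074.
So θ_B = arctan 1.2074 = 50.37°.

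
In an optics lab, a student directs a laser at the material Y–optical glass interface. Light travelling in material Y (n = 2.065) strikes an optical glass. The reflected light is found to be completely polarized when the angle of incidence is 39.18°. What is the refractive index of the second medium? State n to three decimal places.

Brewster's law: tan θ_B = n₂/n₁ (light incident in material Y, refracted into an optical glass).
n₂ = n₁ tan θ_B = 2.065 × tan 39.18° = 1.683.

n ≈ 1.683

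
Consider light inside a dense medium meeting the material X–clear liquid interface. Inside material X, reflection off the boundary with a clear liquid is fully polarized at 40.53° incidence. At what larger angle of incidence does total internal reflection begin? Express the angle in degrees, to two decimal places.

θ_c ≈ 58.76°

n₂/n₁ = tan 40.53° = 0.8550; the critical angle satisfies sin θ_c = n₂/n₁.
θ_c = arcsin(0.8550) = 58.76°.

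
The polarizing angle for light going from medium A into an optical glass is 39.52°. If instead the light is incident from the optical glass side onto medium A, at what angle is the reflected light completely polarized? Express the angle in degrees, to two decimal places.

θ_B' ≈ 50.48°

tan θ_B' = n₁/n₂ = 1/tan θ_B, so θ_B' = 90° − θ_B.
θ_B' = 90° − 39.52° = 50.48°.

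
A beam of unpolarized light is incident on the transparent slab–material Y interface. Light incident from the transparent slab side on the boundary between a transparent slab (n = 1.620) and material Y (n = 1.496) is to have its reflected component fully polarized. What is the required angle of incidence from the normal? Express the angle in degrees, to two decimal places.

At Brewster's angle the reflected and refracted rays are perpendicular, which with Snell's law gives tan θ_B = n₂/n₁.
Brewster's condition: tan θ_B = n₂/n₁ = 1.496/1.620 = 0.9235. Taking the arctangent, θ_B = 42.72°.

θ_B ≈ 42.72°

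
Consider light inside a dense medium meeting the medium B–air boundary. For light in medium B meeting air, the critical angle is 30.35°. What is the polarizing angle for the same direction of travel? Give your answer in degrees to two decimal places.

n₂/n₁ = sin θ_c = sin 30.35° = 0.5053.
tan θ_B equals the same ratio, so θ_B = arctan(0.5053) = 26.81°.

θ_B ≈ 26.81°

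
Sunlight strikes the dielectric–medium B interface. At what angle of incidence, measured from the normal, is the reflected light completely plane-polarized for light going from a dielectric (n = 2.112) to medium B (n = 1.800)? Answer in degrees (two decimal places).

θ_B ≈ 40.44°

tan θ_B = n₂/n₁ = 1.800/2.112 = 0.8523.
So θ_B = arctan 0.8523 = 40.44°.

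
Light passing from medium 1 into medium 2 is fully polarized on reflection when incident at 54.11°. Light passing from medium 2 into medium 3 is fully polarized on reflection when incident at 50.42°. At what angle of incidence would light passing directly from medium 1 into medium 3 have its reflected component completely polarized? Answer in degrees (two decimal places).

θ_B ≈ 59.11°

Each Brewster angle gives a ratio: n₂/n₁ = tan 54.11° = 1.3820, n₃/n₂ = tan 50.42° = 1.2097.
n₃/n₁ = 1.6717. Then tan θ_B(1→3) = n₃/n₁, so θ_B(1→3) = arctan(1.6717) = 59.11°.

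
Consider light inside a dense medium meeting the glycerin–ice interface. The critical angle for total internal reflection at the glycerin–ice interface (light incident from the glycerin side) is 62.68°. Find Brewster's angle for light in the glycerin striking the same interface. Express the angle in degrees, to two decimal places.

θ_B ≈ 41.62°

sin θ_c = n₂/n₁, so n₂/n₁ = sin 62.68° = 0.8885.
Brewster: tan θ_B = n₂/n₁ = 0.8885.
θ_B = arctan(0.8885) = 41.62°.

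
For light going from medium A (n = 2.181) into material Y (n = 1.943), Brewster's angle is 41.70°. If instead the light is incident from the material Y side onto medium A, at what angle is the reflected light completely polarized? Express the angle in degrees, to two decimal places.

θ_B' ≈ 48.30°

tan θ_B' = n₁/n₂ = 1/tan θ_B, so θ_B' = 90° − θ_B.
θ_B' = 90° − 41.70° = 48.30°.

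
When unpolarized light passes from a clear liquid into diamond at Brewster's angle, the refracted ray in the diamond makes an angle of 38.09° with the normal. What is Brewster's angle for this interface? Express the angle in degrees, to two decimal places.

Since the reflected and refracted rays are at right angles at the polarizing angle, θ_B + θ_t = 90°.
θ_B = 90° − 38.09° = 51.91°.

θ_B ≈ 51.91°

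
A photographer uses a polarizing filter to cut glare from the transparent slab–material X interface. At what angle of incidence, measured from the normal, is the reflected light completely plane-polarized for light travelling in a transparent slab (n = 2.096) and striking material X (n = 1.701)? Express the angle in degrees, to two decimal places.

θ_B ≈ 39.06°

Brewster's condition: tan θ_B = n₂/n₁ = 1.701/2.096 = 0.8115.
So θ_B = arctan 0.8115 = 39.06°.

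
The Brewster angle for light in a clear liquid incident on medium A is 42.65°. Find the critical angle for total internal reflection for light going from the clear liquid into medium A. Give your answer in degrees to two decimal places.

θ_c ≈ 67.10°

tan θ_B = n₂/n₁ = tan 42.65° = 0.9212.
Total internal reflection: sin θ_c = n₂/n₁ = 0.9212.
θ_c = arcsin(0.9212) = 67.10°.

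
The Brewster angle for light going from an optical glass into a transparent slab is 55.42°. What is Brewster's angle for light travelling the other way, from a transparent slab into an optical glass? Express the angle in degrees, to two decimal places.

θ_B' ≈ 34.58°

The two Brewster angles are complementary: θ_B' = 90° − θ_B = 90° − 55.42° = 34.58°.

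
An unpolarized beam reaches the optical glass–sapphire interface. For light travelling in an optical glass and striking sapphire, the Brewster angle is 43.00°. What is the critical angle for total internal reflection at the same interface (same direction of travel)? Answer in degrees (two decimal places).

θ_c ≈ 68.83°

From Brewster, n₂/n₁ = tan θ_B = tan 43.00° = 0.9325.
Then sin θ_c = n₂/n₁ = 0.9325, so θ_c = arcsin 0.9325 = 68.83°.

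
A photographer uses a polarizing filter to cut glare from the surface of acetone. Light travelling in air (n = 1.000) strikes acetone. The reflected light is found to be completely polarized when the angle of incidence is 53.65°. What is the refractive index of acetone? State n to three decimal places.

Brewster's law: tan θ_B = n₂/n₁ (light incident in air, refracted into acetone).
n₂ = n₁ tan θ_B = 1.000 × tan 53.65° = 1.359.

n ≈ 1.359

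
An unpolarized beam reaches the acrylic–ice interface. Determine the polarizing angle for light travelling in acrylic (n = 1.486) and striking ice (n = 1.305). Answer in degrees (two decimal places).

The reflected p-component vanishes when tan θ_B = n₂/n₁.
Here n₂/n₁ = 1.305/1.486 = 0.8782, and Brewster's law gives tan θ_B = n₂/n₁.
θ_B = arctan(0.8782) = 41.29°.

θ_B ≈ 41.29°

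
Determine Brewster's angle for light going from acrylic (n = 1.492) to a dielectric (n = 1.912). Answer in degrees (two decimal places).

θ_B ≈ 52.03°

At Brewster's angle the reflected and refracted rays are perpendicular, which with Snell's law gives tan θ_B = n₂/n₁.
tan θ_B = n₂/n₁ = 1.912/1.492 = 1.2815.
So θ_B = arctan 1.2815 = 52.03°.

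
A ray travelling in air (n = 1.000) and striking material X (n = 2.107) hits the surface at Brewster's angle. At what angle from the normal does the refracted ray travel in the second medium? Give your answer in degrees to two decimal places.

tan θ_B = n₂/n₁ = 2.107/1.000 = 2.1070, so θ_B = 64.61°.
Since θ_B + θ_t = 90° at Brewster incidence, θ_t = 90° − 64.61° = 25.39°.

θ_t ≈ 25.39°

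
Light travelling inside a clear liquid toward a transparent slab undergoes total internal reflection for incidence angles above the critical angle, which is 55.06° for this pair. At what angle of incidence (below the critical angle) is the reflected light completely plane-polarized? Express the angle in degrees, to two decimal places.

At the critical angle sin θ_c = n₂/n₁, giving n₂/n₁ = sin 55.06° = 0.8198.
Then tan θ_B = n₂/n₁ = 0.8198, so θ_B = arctan 0.8198 = 39.34°.

θ_B ≈ 39.34°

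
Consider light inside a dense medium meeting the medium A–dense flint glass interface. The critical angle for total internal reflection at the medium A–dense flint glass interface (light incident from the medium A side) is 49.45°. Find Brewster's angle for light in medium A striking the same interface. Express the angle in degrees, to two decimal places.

n₂/n₁ = sin θ_c = sin 49.45° = 0.7598.
tan θ_B equals the same ratio, so θ_B = arctan(0.7598) = 37.23°.

θ_B ≈ 37.23°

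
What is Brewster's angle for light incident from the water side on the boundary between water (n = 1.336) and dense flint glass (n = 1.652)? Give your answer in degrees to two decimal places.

θ_B ≈ 51.04°

Here n₂/n₁ = 1.652/1.336 = 1.2365, and Brewster's law gives tan θ_B = n₂/n₁.
So θ_B = arctan 1.2365 = 51.04°.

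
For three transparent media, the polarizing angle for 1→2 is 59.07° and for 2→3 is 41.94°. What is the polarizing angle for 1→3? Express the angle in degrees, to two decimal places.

θ_B ≈ 56.30°

Each Brewster angle gives a ratio: n₂/n₁ = tan 59.07° = 1.6689, n₃/n₂ = tan 41.94° = 0.8985.
So n₃/n₁ = (n₂/n₁)(n₃/n₂) = 1.6689 × 0.8985 = 1.4995.
θ_B(1→3) = arctan(1.4995) = 56.30°.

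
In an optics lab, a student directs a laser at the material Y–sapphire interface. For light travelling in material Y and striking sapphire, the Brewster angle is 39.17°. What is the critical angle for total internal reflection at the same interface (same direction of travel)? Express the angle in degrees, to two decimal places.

From Brewster, n₂/n₁ = tan θ_B = tan 39.17° = 0.8147.
Then sin θ_c = n₂/n₁ = 0.8147, so θ_c = arcsin 0.8147 = 54.56°.

θ_c ≈ 54.56°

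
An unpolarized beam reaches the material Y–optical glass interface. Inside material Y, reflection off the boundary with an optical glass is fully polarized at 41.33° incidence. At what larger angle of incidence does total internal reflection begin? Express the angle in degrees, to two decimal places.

θ_c ≈ 61.58°

tan θ_B = n₂/n₁ = tan 41.33° = 0.8794.
Total internal reflection: sin θ_c = n₂/n₁ = 0.8794.
θ_c = arcsin(0.8794) = 61.58°.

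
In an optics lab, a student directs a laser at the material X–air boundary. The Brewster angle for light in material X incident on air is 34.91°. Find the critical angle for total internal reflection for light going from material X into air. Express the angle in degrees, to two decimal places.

tan θ_B = n₂/n₁ = tan 34.91° = 0.6979.
Total internal reflection: sin θ_c = n₂/n₁ = 0.6979.
θ_c = arcsin(0.6979) = 44.26°.

θ_c ≈ 44.26°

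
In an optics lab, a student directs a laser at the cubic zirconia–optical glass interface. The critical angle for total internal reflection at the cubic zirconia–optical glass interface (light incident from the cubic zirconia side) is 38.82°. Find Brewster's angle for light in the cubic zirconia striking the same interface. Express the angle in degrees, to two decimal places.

θ_B ≈ 32.08°

sin θ_c = n₂/n₁, so n₂/n₁ = sin 38.82° = 0.6269.
Brewster: tan θ_B = n₂/n₁ = 0.6269.
θ_B = arctan(0.6269) = 32.08°.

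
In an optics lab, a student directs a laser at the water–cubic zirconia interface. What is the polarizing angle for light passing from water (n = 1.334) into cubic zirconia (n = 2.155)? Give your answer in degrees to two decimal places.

θ_B ≈ 58.24°

The reflected p-component vanishes when tan θ_B = n₂/n₁.
Brewster's condition: tan θ_B = n₂/n₁ = 2.155/1.334 = 1.6154.
So θ_B = arctan 1.6154 = 58.24°.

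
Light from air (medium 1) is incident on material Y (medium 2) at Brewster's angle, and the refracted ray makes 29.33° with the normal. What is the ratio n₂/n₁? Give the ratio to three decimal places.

n₂/n₁ ≈ 1.780

At Brewster incidence θ_B = 90° − θ_t = 90° − 29.33° = 60.67°.
tan θ_B = n₂/n₁, so n₂/n₁ = tan 60.67° = 1.780.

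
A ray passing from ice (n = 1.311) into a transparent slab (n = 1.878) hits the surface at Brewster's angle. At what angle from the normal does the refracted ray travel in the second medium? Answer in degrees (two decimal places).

First find Brewster's angle: tan θ_B = 1.878/1.311 = 1.4325, giving θ_B = 55.08°.
Since θ_B + θ_t = 90° at Brewster incidence, θ_t = 90° − 55.08° = 34.92°.

θ_t ≈ 34.92°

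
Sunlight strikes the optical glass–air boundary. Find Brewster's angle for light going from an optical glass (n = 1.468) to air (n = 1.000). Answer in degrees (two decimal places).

θ_B ≈ 34.26°

Brewster's condition: tan θ_B = n₂/n₁ = 1.000/1.468 = 0.6812.
θ_B = arctan(0.6812) = 34.26°.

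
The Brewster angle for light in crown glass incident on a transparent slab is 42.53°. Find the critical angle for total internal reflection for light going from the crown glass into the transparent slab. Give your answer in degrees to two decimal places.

From Brewster, n₂/n₁ = tan θ_B = tan 42.53° = 0.9173.
Then sin θ_c = n₂/n₁ = 0.9173, so θ_c = arcsin 0.9173 = 66.53°.

θ_c ≈ 66.53°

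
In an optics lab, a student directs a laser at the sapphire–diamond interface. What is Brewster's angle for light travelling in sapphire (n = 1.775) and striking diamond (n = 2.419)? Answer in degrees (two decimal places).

θ_B ≈ 53.73°

At Brewster's angle the reflected and refracted rays are perpendicular, which with Snell's law gives tan θ_B = n₂/n₁.
Brewster's condition: tan θ_B = n₂/n₁ = 2.419/1.775 = 1.3628.
θ_B = arctan(1.3628) = 53.73°.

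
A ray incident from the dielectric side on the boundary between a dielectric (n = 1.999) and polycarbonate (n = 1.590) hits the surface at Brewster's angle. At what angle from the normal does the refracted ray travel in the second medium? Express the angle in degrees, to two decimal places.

θ_t ≈ 51.50°

First find Brewster's angle: tan θ_B = 1.590/1.999 = 0.7954, giving θ_B = 38.50°.
At Brewster's angle the reflected and refracted rays are perpendicular, so θ_t = 90° − θ_B = 90° − 38.50° = 51.50°.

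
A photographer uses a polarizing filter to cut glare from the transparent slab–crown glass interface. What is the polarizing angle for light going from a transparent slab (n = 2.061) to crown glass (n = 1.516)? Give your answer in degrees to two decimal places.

θ_B ≈ 36.34°

The reflected p-component vanishes when tan θ_B = n₂/n₁.
Brewster's condition: tan θ_B = n₂/n₁ = 1.516/2.061 = 0.7356.
So θ_B = arctan 0.7356 = 36.34°.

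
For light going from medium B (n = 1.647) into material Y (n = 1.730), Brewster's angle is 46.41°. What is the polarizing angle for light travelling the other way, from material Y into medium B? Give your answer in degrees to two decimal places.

The two Brewster angles are complementary: θ_B' = 90° − θ_B = 90° − 46.41° = 43.59°.

θ_B' ≈ 43.59°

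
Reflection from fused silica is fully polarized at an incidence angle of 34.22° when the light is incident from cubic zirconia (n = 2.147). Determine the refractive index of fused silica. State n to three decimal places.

n ≈ 1.460

At Brewster's angle, tan θ_B = n₂/n₁ with n₁ on the incident side (cubic zirconia) and n₂ on the transmitted side (fused silica).
n₂ = n₁ tan θ_B = 2.147 × tan 34.22° = 1.460.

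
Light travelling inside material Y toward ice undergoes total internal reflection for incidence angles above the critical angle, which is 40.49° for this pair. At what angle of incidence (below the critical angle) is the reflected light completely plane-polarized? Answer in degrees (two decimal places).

θ_B ≈ 33.00°

sin θ_c = n₂/n₁, so n₂/n₁ = sin 40.49° = 0.6493.
Brewster: tan θ_B = n₂/n₁ = 0.6493.
θ_B = arctan(0.6493) = 33.00°.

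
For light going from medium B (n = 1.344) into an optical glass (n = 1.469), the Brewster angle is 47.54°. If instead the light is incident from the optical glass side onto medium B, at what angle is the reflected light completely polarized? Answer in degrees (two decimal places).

The two Brewster angles are complementary: θ_B' = 90° − θ_B = 90° − 47.54° = 42.46°.

θ_B' ≈ 42.46°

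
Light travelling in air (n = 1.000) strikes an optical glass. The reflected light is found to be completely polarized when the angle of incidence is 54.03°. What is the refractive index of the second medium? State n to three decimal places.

n ≈ 1.378

At the polarizing angle, tan θ_B = n₂/n₁ with n₁ on the incident side (air) and n₂ on the transmitted side (an optical glass).
n₂ = n₁ tan θ_B = 1.000 × tan 54.03° = 1.378.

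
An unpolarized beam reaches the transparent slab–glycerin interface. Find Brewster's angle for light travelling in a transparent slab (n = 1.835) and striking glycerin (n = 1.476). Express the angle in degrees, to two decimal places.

Brewster's condition: tan θ_B = n₂/n₁ = 1.476/1.835 = 0.8044.
θ_B = arctan(0.8044) = 38.81°.

θ_B ≈ 38.81°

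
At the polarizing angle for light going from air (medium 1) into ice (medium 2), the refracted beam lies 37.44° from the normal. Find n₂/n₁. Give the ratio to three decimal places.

θ_B + θ_t = 90°, so θ_B = 90° − 37.44° = 52.56°.
Then n₂/n₁ = tan θ_B = tan 52.56° = 1.306.

n₂/n₁ ≈ 1.306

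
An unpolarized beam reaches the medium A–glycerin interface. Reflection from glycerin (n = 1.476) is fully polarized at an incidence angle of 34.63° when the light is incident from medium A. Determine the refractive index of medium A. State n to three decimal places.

Brewster's law: tan θ_B = n₂/n₁ (light incident in medium A, refracted into glycerin).
n₁ = n₂ / tan θ_B = 1.476 / tan 34.63° = 2.137.

n ≈ 2.137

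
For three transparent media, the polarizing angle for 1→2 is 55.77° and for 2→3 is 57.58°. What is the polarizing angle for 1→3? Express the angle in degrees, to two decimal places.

θ_B ≈ 66.63°

tan θ_B(1→2) = n₂/n₁ = tan 55.77° = 1.4698.
tan θ_B(2→3) = n₃/n₂ = tan 57.58° = 1.5745.
Multiplying, n₃/n₁ = 1.4698 × 1.5745 = 2.3142, and θ_B(1→3) = arctan 2.3142 = 66.63°.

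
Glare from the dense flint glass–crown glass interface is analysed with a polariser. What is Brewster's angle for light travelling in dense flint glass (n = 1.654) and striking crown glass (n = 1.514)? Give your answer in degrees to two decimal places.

Here n₂/n₁ = 1.514/1.654 = 0.9154, and Brewster's law gives tan θ_B = n₂/n₁.
So θ_B = arctan 0.9154 = 42.47°.

θ_B ≈ 42.47°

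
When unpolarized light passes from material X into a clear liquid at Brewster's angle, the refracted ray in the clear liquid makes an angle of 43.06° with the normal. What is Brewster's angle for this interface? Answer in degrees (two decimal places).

At Brewster's angle the reflected and refracted rays are perpendicular, so θ_B + θ_t = 90°.
So θ_B = 90° − θ_t = 90° − 43.06° = 46.94°.

θ_B ≈ 46.94°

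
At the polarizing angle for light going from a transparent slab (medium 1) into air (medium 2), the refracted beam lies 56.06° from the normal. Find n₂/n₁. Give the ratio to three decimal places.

n₂/n₁ ≈ 0.673

θ_B + θ_t = 90°, so θ_B = 90° − 56.06° = 33.94°.
Then n₂/n₁ = tan θ_B = tan 33.94° = 0.673.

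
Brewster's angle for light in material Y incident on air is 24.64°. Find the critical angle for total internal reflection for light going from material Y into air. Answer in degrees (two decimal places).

tan θ_B = n₂/n₁ = tan 24.64° = 0.4587.
Total internal reflection: sin θ_c = n₂/n₁ = 0.4587.
θ_c = arcsin(0.4587) = 27.30°.

θ_c ≈ 27.30°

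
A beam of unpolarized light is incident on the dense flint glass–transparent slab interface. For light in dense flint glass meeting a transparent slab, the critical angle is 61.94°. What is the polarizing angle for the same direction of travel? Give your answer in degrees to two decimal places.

θ_B ≈ 41.43°

sin θ_c = n₂/n₁, so n₂/n₁ = sin 61.94° = 0.8825.
Brewster: tan θ_B = n₂/n₁ = 0.8825.
θ_B = arctan(0.8825) = 41.43°.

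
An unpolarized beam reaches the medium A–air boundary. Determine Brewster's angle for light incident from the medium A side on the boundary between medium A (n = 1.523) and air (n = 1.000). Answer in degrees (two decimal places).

θ_B ≈ 33.29°

At Brewster's angle the reflected and refracted rays are perpendicular, which with Snell's law gives tan θ_B = n₂/n₁.
Brewster's condition: tan θ_B = n₂/n₁ = 1.000/1.523 = 0.6566. Taking the arctangent, θ_B = 33.29°.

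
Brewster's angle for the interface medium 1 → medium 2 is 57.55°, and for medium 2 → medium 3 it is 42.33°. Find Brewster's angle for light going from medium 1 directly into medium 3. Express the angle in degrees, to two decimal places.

θ_B ≈ 55.08°

Each Brewster angle gives a ratio: n₂/n₁ = tan 57.55° = 1.5727, n₃/n₂ = tan 42.33° = 0.9109.
n₃/n₁ = 1.4326. Then tan θ_B(1→3) = n₃/n₁, so θ_B(1→3) = arctan(1.4326) = 55.08°.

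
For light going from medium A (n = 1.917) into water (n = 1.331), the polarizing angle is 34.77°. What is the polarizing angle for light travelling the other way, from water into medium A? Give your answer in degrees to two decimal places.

θ_B' ≈ 55.23°

tan θ_B' = n₁/n₂ = 1/tan θ_B, so θ_B' = 90° − θ_B.
θ_B' = 90° − 34.77° = 55.23°.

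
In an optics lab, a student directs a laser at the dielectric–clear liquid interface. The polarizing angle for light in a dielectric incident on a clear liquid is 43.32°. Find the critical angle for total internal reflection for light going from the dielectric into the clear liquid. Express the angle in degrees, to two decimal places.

n₂/n₁ = tan 43.32° = 0.9430; the critical angle satisfies sin θ_c = n₂/n₁.
θ_c = arcsin(0.9430) = 70.56°.

θ_c ≈ 70.56°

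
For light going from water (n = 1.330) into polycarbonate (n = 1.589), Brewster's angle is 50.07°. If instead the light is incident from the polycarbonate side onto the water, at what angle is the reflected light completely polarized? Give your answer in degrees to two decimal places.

θ_B' ≈ 39.93°

Reversing the direction swaps n₁ and n₂, so tan θ_B' = 1/tan θ_B and θ_B' = 90° − θ_B.
Hence θ_B' = 90° − 50.07° = 39.93°.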